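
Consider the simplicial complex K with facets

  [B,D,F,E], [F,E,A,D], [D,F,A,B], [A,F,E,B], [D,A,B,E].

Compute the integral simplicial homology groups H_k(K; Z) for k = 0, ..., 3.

H_0 = Z,  H_1 = 0,  H_2 = 0,  H_3 = Z.

Take the total order A < B < D < E < F on the vertex set. Then K (dimension 3) consists of the simplices:

  0-simplices (5): A, B, D, E, F
  1-simplices (10): AB, AD, AE, AF, BD, BE, BF, DE, DF, EF
  2-simplices (10): ABD, ABE, ABF, ADE, ADF, AEF, BDE, BDF, BEF, DEF
  3-simplices (5): ABDE, ABDF, ABEF, ADEF, BDEF

Hence C_0 ≅ Z^5, C_1 ≅ Z^10, C_2 ≅ Z^10, C_3 ≅ Z^5.

∂_1: C_1 → C_0 sends each edge [p,q] (with p < q) to q − p.
This gives a 5×10 integer matrix of rank 4; reducing to Smith normal form yields diagonal entries (1,1,1,1).

∂_2: C_2 → C_1 acts by ∂[p,q,r] = [q,r] − [p,r] + [p,q]. For instance
  ∂ABD = BD − AD + AB,
  ∂BEF = EF − BF + BE.
As a 10×10 matrix over Z this has rank 6, with invariant factors (1,1,1,1,1,1).

The boundary map ∂_3: C_3 → C_2 sends each 3-simplex σ to the alternating sum Σ_i (−1)^i (σ with its i-th vertex removed). For instance
  ∂ABEF = BEF − AEF + ABF − ABE,
  ∂ADEF = DEF − AEF + ADF − ADE.
The resulting 10×5 matrix has rank 4, and its Smith normal form has invariant factors (1,1,1,1).

Now H_k = ker ∂_k / im ∂_{k+1}, so:

  H_0: rank C_0 − rank ∂_1 = 5 − 4 = 1, and the invariant factors of ∂_1 are all 1, so H_0 ≅ Z.
  H_1: rank ker ∂_1 − rank ∂_2 = (10 − 4) − 6 = 0, and the invariant factors of ∂_2 are all 1, so H_1 ≅ 0.
  H_2: rank ker ∂_2 − rank ∂_3 = (10 − 6) − 4 = 0, and the invariant factors of ∂_3 are all 1, so H_2 ≅ 0.
  H_3: rank ker ∂_3 − rank ∂_4 = (5 − 4) − 0 = 1, and there is no ∂_4, so H_3 ≅ Z.

As a check, the Euler characteristic is 5 − 10 + 10 − 5 = 0, which agrees with 1 − 0 + 0 − 1 = 0.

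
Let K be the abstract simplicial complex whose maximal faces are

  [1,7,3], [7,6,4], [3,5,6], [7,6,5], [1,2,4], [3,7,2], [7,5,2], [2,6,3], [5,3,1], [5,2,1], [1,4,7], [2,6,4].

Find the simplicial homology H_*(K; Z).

Fix the vertex order 1 < 2 < 3 < 4 < 5 < 6 < 7 and write every simplex with vertices in increasing order. Then dim K = 2 and the simplices of K are:

  0-simplices (7): [1], [2], [3], [4], [5], [6], [7]
  1-simplices (18): [1,2], [1,3], [1,4], [1,5], [1,7], [2,3], [2,4], [2,5], [2,6], [2,7], [3,5], [3,6], [3,7], [4,6], [4,7], [5,6], [5,7], [6,7]
  2-simplices (12): [1,2,4], [1,2,5], [1,3,5], [1,3,7], [1,4,7], [2,3,6], [2,3,7], [2,4,6], [2,5,7], [3,5,6], [4,6,7], [5,6,7]

so the chain groups are C_0 ≅ Z^7, C_1 ≅ Z^18, C_2 ≅ Z^12.

The boundary map ∂_1: C_1 → C_0 is given by ∂[p,q] = [q] − [p].
As a 7×18 matrix over Z this has rank 6, with invariant factors (1,1,1,1,1,1).

The boundary map ∂_2: C_2 → C_1 sends each 2-simplex [p,q,r] to [q,r] − [p,r] + [p,q]. For instance
  ∂[2,3,6] = [3,6] − [2,6] + [2,3],
  ∂[1,3,7] = [3,7] − [1,7] + [1,3].
As a 18×12 matrix over Z this has rank 12, with invariant factors (1,1,1,1,1,1,1,1,1,1,1,2).

Now H_k = ker ∂_k / im ∂_{k+1}, so:

  H_0: rank C_0 − rank ∂_1 = 7 − 6 = 1, and the invariant factors of ∂_1 are all 1, so H_0 = Z.
  H_1: rank ker ∂_1 − rank ∂_2 = (18 − 6) − 12 = 0, and ∂_2 has invariant factor 2 > 1, so H_1 = Z/2.
  H_2: rank ker ∂_2 − rank ∂_3 = (12 − 12) − 0 = 0, and there is no ∂_3, so H_2 = 0.

H_0 = Z,  H_1 = Z/2,  H_2 = 0.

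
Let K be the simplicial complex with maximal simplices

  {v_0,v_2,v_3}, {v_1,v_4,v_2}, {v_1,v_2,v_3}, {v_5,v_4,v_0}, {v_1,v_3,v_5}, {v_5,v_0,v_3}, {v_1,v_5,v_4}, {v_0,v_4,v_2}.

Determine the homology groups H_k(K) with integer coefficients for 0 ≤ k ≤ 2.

Take the total order v_0 < v_1 < v_2 < v_3 < v_4 < v_5 on the vertex set. Then K (dimension 2) consists of the simplices:

  0-simplices (6): [v_0], [v_1], [v_2], [v_3], [v_4], [v_5]
  1-simplices (12): [v_0,v_2], [v_0,v_3], [v_0,v_4], [v_0,v_5], [v_1,v_2], [v_1,v_3], [v_1,v_4], [v_1,v_5], [v_2,v_3], [v_2,v_4], [v_3,v_5], [v_4,v_5]
  2-simplices (8): [v_0,v_2,v_3], [v_0,v_2,v_4], [v_0,v_3,v_5], [v_0,v_4,v_5], [v_1,v_2,v_3], [v_1,v_2,v_4], [v_1,v_3,v_5], [v_1,v_4,v_5]

giving chain groups C_0 ≅ Z^6, C_1 ≅ Z^12, C_2 ≅ Z^8.

The boundary map ∂_1: C_1 → C_0 is given by ∂[p,q] = [q] − [p].
The 6×12 boundary matrix has rank 5 and Smith normal form diag(1,1,1,1,1).

Boundary ∂_2: C_2 → C_1 sends each 2-simplex [p,q,r] to [q,r] − [p,r] + [p,q]. For instance
  ∂[v_1,v_2,v_4] = [v_2,v_4] − [v_1,v_4] + [v_1,v_2],
  ∂[v_1,v_3,v_5] = [v_3,v_5] − [v_1,v_5] + [v_1,v_3].
The 12×8 boundary matrix has rank 7 and Smith normal form diag(1,1,1,1,1,1,1).

Reading off H_k = ker ∂_k / im ∂_{k+1}:

  H_0: rank C_0 − rank ∂_1 = 6 − 5 = 1, and the invariant factors of ∂_1 are all 1, so H_0 ≅ Z.
  H_1: rank ker ∂_1 − rank ∂_2 = (12 − 5) − 7 = 0, and the invariant factors of ∂_2 are all 1, so H_1 ≅ 0.
  H_2: rank ker ∂_2 − rank ∂_3 = (8 − 7) − 0 = 1, and there is no ∂_3, so H_2 ≅ Z.

As a check, the Euler characteristic is 6 − 12 + 8 = 2, which agrees with 1 − 0 + 1 = 2.

H_0 = Z,  H_1 = 0,  H_2 = Z.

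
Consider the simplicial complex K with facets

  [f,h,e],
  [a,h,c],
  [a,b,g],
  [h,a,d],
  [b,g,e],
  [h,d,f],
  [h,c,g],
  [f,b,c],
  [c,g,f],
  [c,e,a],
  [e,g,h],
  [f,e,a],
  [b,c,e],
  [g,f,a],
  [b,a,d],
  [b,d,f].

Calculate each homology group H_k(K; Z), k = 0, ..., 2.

Fix the vertex order a < b < c < d < e < f < g < h and write every simplex with vertices in increasing order. Then dim K = 2 and the simplices of K are:

  0-simplices (8): a, b, c, d, e, f, g, h
  1-simplices (24): ab, ac, ad, ae, af, ag, ah, bc, bd, be, bf, bg, ce, cf, cg, ch, df, dh, ef, eg, eh, fg, fh, gh
  2-simplices (16): abd, abg, ace, ach, adh, aef, afg, bce, bcf, bdf, beg, cfg, cgh, dfh, efh, egh

Hence C_0 ≅ Z^8, C_1 ≅ Z^24, C_2 ≅ Z^16.

Boundary ∂_1: C_1 → C_0 sends each edge [p,q] (with p < q) to q − p.
The 8×24 boundary matrix has rank 7 and Smith normal form diag(1,1,1,1,1,1,1).

The boundary map ∂_2: C_2 → C_1 sends each 2-simplex [p,q,r] to [q,r] − [p,r] + [p,q]. For instance
  ∂abg = bg − ag + ab,
  ∂aef = ef − af + ae.
The resulting 24×16 matrix has rank 15, and its Smith normal form has invariant factors (1,1,1,1,1,1,1,1,1,1,1,1,1,1,1).

Reading off H_k = ker ∂_k / im ∂_{k+1}:

  H_0: rank C_0 − rank ∂_1 = 8 − 7 = 1, and the invariant factors of ∂_1 are all 1, so H_0 = Z.
  H_1: rank ker ∂_1 − rank ∂_2 = (24 − 7) − 15 = 2, and the invariant factors of ∂_2 are all 1, so H_1 = Z^2.
  H_2: rank ker ∂_2 − rank ∂_3 = (16 − 15) − 0 = 1, and there is no ∂_3, so H_2 = Z.

As a check, the Euler characteristic is 8 − 24 + 16 = 0, which agrees with 1 − 2 + 1 = 0.

H_0 ≅ Z,  H_1 ≅ Z^2,  H_2 ≅ Z.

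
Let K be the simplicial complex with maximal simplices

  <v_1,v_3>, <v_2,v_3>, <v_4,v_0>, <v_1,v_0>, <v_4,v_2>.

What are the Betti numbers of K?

Take the total order v_0 < v_1 < v_2 < v_3 < v_4 on the vertex set. Then K (dimension 1) consists of the simplices:

  0-simplices (5): [v_0], [v_1], [v_2], [v_3], [v_4]
  1-simplices (5): [v_0,v_1], [v_0,v_4], [v_1,v_3], [v_2,v_3], [v_2,v_4]

Hence C_0 ≅ Z^5, C_1 ≅ Z^5.

The boundary map ∂_1: C_1 → C_0 sends each edge [p,q] (with p < q) to q − p. For instance
  ∂[v_1,v_3] = [v_3] − [v_1].
This gives a 5×5 integer matrix of rank 4; reducing to Smith normal form yields diagonal entries (1,1,1,1).

Computing H_k = (kernel of ∂_k) / (image of ∂_{k+1}):

  H_0: rank C_0 − rank ∂_1 = 5 − 4 = 1, and the invariant factors of ∂_1 are all 1, so H_0 = Z.
  H_1: rank ker ∂_1 − rank ∂_2 = (5 − 4) − 0 = 1, and there is no ∂_2, so H_1 = Z.

Hence the Betti numbers are b_0 = 1, b_1 = 1.

b_0 = 1, b_1 = 1.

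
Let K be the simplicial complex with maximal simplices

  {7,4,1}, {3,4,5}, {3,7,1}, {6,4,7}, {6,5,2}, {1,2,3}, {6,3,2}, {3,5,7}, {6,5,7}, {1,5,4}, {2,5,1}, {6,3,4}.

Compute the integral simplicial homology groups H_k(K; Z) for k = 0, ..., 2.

Fix the vertex order 1 < 2 < 3 < 4 < 5 < 6 < 7 and write every simplex with vertices in increasing order. Then dim K = 2 and the simplices of K are:

  0-simplices (7): [1], [2], [3], [4], [5], [6], [7]
  1-simplices (18): [1,2], [1,3], [1,4], [1,5], [1,7], [2,3], [2,5], [2,6], [3,4], [3,5], [3,6], [3,7], [4,5], [4,6], [4,7], [5,6], [5,7], [6,7]
  2-simplices (12): [1,2,3], [1,2,5], [1,3,7], [1,4,5], [1,4,7], [2,3,6], [2,5,6], [3,4,5], [3,4,6], [3,5,7], [4,6,7], [5,6,7]

so the chain groups are C_0 ≅ Z^7, C_1 ≅ Z^18, C_2 ≅ Z^12.

∂_1: C_1 → C_0 maps an edge to its endpoints' difference, ∂[p,q] = q − p.
The 7×18 boundary matrix has rank 6 and Smith normal form diag(1,1,1,1,1,1).

∂_2: C_2 → C_1 maps a triangle to the signed sum of its edges. For instance
  ∂[1,2,3] = [2,3] − [1,3] + [1,2],
  ∂[3,5,7] = [5,7] − [3,7] + [3,5].
The 18×12 boundary matrix has rank 12 and Smith normal form diag(1,1,1,1,1,1,1,1,1,1,1,2).

Reading off H_k = ker ∂_k / im ∂_{k+1}:

  H_0: rank C_0 − rank ∂_1 = 7 − 6 = 1, and the invariant factors of ∂_1 are all 1, so H_0 = Z.
  H_1: rank ker ∂_1 − rank ∂_2 = (18 − 6) − 12 = 0, and ∂_2 has invariant factor 2 > 1, so H_1 = Z/2.
  H_2: rank ker ∂_2 − rank ∂_3 = (12 − 12) − 0 = 0, and there is no ∂_3, so H_2 = 0.

As a check, the Euler characteristic is 7 − 18 + 12 = 1, which agrees with 1 − 0 + 0 = 1.
(K is a triangulation of the real projective plane RP^2.)

H_0 ≅ Z,  H_1 ≅ Z/2,  H_2 = 0.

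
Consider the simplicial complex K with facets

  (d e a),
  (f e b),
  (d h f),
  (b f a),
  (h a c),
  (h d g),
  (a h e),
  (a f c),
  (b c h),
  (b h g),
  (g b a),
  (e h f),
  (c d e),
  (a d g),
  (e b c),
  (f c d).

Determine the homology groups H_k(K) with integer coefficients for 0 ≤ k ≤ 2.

Order the vertices as a < b < c < d < e < f < g < h. Listing each simplex with vertices in this order, K has dimension 2 with simplices:

  0-simplices (8): a, b, c, d, e, f, g, h
  1-simplices (24): ab, ac, ad, ae, af, ag, ah, bc, be, bf, bg, bh, cd, ce, cf, ch, de, df, dg, dh, ef, eh, fh, gh
  2-simplices (16): abf, abg, acf, ach, ade, adg, aeh, bce, bch, bef, bgh, cde, cdf, dfh, dgh, efh

so the chain groups are C_0 ≅ Z^8, C_1 ≅ Z^24, C_2 ≅ Z^16.

The boundary map ∂_1: C_1 → C_0 maps an edge to its endpoints' difference, ∂[p,q] = q − p. For instance
  ∂ef = f − e.
This gives a 8×24 integer matrix of rank 7; reducing to Smith normal form yields diagonal entries (1,1,1,1,1,1,1).

Boundary ∂_2: C_2 → C_1 acts by ∂[p,q,r] = [q,r] − [p,r] + [p,q]. For instance
  ∂ach = ch − ah + ac,
  ∂adg = dg − ag + ad.
The resulting 24×16 matrix has rank 15, and its Smith normal form has invariant factors (1,1,1,1,1,1,1,1,1,1,1,1,1,1,1).

From H_k ≅ ker(∂_k) / im(∂_{k+1}) we obtain:

  H_0: rank C_0 − rank ∂_1 = 8 − 7 = 1, and the invariant factors of ∂_1 are all 1, so H_0 ≅ Z.
  H_1: rank ker ∂_1 − rank ∂_2 = (24 − 7) − 15 = 2, and the invariant factors of ∂_2 are all 1, so H_1 ≅ Z^2.
  H_2: rank ker ∂_2 − rank ∂_3 = (16 − 15) − 0 = 1, and there is no ∂_3, so H_2 ≅ Z.

H_0 ≅ Z,  H_1 ≅ Z^2,  H_2 ≅ Z.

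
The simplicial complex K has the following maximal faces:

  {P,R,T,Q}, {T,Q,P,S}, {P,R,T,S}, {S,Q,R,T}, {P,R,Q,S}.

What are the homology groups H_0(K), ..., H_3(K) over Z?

H_0 ≅ Z,  H_1 = 0,  H_2 = 0,  H_3 ≅ Z.

K has 5 vertices, 10 edges, 10 triangles, 5 3-simplices.
rank ∂_0 = 0, rank ∂_1 = 4 ⇒ b_0 = 5 − 0 − 4 = 1; all invariant factors of ∂_1 are 1 so no torsion. So H_0 = Z.
rank ∂_1 = 4, rank ∂_2 = 6 ⇒ b_1 = 10 − 4 − 6 = 0; all invariant factors of ∂_2 are 1 so no torsion. So H_1 = 0.
rank ∂_2 = 6, rank ∂_3 = 4 ⇒ b_2 = 10 − 6 − 4 = 0; all invariant factors of ∂_3 are 1 so no torsion. So H_2 = 0.
rank ∂_3 = 4, rank ∂_4 = 0 ⇒ b_3 = 5 − 4 − 0 = 1. So H_3 = Z.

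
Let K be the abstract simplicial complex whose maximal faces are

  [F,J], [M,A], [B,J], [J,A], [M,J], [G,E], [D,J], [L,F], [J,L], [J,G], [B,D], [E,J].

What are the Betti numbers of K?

b_0 = 1, b_1 = 4.

Take the total order A < B < D < E < F < G < J < L < M on the vertex set. Then K (dimension 1) consists of the simplices:

  0-simplices (9): A, B, D, E, F, G, J, L, M
  1-simplices (12): AJ, AM, BD, BJ, DJ, EG, EJ, FJ, FL, GJ, JL, JM

so the chain groups are C_0 ≅ Z^9, C_1 ≅ Z^12.

Boundary ∂_1: C_1 → C_0 maps an edge to its endpoints' difference, ∂[p,q] = q − p. For instance
  ∂AJ = J − A.
As a 9×12 matrix over Z this has rank 8, with invariant factors (1,1,1,1,1,1,1,1).

Reading off H_k = ker ∂_k / im ∂_{k+1}:

  H_0: rank C_0 − rank ∂_1 = 9 − 8 = 1, and the invariant factors of ∂_1 are all 1, so H_0 = Z.
  H_1: rank ker ∂_1 − rank ∂_2 = (12 − 8) − 0 = 4, and there is no ∂_2, so H_1 = Z^4.

Hence the Betti numbers are b_0 = 1, b_1 = 4.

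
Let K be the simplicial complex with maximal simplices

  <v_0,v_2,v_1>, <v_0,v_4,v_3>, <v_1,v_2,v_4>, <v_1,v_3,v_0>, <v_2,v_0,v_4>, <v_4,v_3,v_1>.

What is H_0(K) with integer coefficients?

We work with the vertex ordering v_0 < v_1 < v_2 < v_3 < v_4. The simplices of K, each written with vertices in increasing order, are:

  0-simplices (5): [v_0], [v_1], [v_2], [v_3], [v_4]
  1-simplices (9): [v_0,v_1], [v_0,v_2], [v_0,v_3], [v_0,v_4], [v_1,v_2], [v_1,v_3], [v_1,v_4], [v_2,v_4], [v_3,v_4]
  2-simplices (6): [v_0,v_1,v_2], [v_0,v_1,v_3], [v_0,v_2,v_4], [v_0,v_3,v_4], [v_1,v_2,v_4], [v_1,v_3,v_4]

giving chain groups C_0 ≅ Z^5, C_1 ≅ Z^9, C_2 ≅ Z^6.

∂_1: C_1 → C_0 is given by ∂[p,q] = [q] − [p]. For instance
  ∂[v_1,v_3] = [v_3] − [v_1].
The resulting 5×9 matrix has rank 4, and its Smith normal form has invariant factors (1,1,1,1).

The boundary map ∂_2: C_2 → C_1 sends each 2-simplex [p,q,r] to [q,r] − [p,r] + [p,q]. For instance
  ∂[v_1,v_3,v_4] = [v_3,v_4] − [v_1,v_4] + [v_1,v_3],
  ∂[v_0,v_3,v_4] = [v_3,v_4] − [v_0,v_4] + [v_0,v_3].
The 9×6 boundary matrix has rank 5 and Smith normal form diag(1,1,1,1,1).

From H_k ≅ ker(∂_k) / im(∂_{k+1}) we obtain:

  H_0: rank C_0 − rank ∂_1 = 5 − 4 = 1, and the invariant factors of ∂_1 are all 1, so H_0 ≅ Z.

(K is a triangulation of the 2-sphere S^2.)

H_0 ≅ Z.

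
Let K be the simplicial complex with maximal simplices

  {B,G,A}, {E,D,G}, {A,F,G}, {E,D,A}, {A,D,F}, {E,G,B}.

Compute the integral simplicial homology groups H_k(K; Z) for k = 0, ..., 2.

H_0 ≅ Z,  H_1 ≅ Z,  H_2 = 0.

Take the total order A < B < D < E < F < G on the vertex set. Then K (dimension 2) consists of the simplices:

  0-simplices (6): A, B, D, E, F, G
  1-simplices (12): AB, AD, AE, AF, AG, BE, BG, DE, DF, DG, EG, FG
  2-simplices (6): ABG, ADE, ADF, AFG, BEG, DEG

giving chain groups C_0 ≅ Z^6, C_1 ≅ Z^12, C_2 ≅ Z^6.

Boundary ∂_1: C_1 → C_0 sends each edge [p,q] (with p < q) to q − p.
The resulting 6×12 matrix has rank 5, and its Smith normal form has invariant factors (1,1,1,1,1).

∂_2: C_2 → C_1 sends each 2-simplex [p,q,r] to [q,r] − [p,r] + [p,q]. For instance
  ∂ADF = DF − AF + AD,
  ∂DEG = EG − DG + DE.
This gives a 12×6 integer matrix of rank 6; reducing to Smith normal form yields diagonal entries (1,1,1,1,1,1).

Computing H_k = (kernel of ∂_k) / (image of ∂_{k+1}):

  H_0: rank C_0 − rank ∂_1 = 6 − 5 = 1, and the invariant factors of ∂_1 are all 1, so H_0 = Z.
  H_1: rank ker ∂_1 − rank ∂_2 = (12 − 5) − 6 = 1, and the invariant factors of ∂_2 are all 1, so H_1 = Z.
  H_2: rank ker ∂_2 − rank ∂_3 = (6 − 6) − 0 = 0, and there is no ∂_3, so H_2 = 0.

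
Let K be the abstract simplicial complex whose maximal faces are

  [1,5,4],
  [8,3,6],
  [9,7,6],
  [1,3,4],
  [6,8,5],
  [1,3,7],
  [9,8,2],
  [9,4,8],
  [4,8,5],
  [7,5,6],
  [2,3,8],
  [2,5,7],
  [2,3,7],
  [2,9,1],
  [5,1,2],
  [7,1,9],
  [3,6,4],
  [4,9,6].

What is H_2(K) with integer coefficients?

H_2 = 0.

Fix the vertex order 1 < 2 < 3 < 4 < 5 < 6 < 7 < 8 < 9 and write every simplex with vertices in increasing order. Then dim K = 2 and the simplices of K are:

  0-simplices (9): [1], [2], [3], [4], [5], [6], [7], [8], [9]
  1-simplices (27): (27 of them)
  2-simplices (18): [1,2,5], [1,2,9], [1,3,4], [1,3,7], [1,4,5], [1,7,9], [2,3,7], [2,3,8], [2,5,7], [2,8,9], [3,4,6], [3,6,8], [4,5,8], [4,6,9], [4,8,9], [5,6,7], [5,6,8], [6,7,9]

so the chain groups are C_0 ≅ Z^9, C_1 ≅ Z^27, C_2 ≅ Z^18.

The boundary map ∂_1: C_1 → C_0 maps an edge to its endpoints' difference, ∂[p,q] = q − p. For instance
  ∂[4,6] = [6] − [4].
The 9×27 boundary matrix has rank 8 and Smith normal form diag(1,1,1,1,1,1,1,1).

Boundary ∂_2: C_2 → C_1 maps a triangle to the signed sum of its edges. For instance
  ∂[1,2,5] = [2,5] − [1,5] + [1,2],
  ∂[5,6,7] = [6,7] − [5,7] + [5,6].
As a 27×18 matrix over Z this has rank 18, with invariant factors (1,1,1,1,1,1,1,1,1,1,1,1,1,1,1,1,1,2).

Computing H_k = (kernel of ∂_k) / (image of ∂_{k+1}):

  H_2: rank ker ∂_2 − rank ∂_3 = (18 − 18) − 0 = 0, and there is no ∂_3, so H_2 = 0.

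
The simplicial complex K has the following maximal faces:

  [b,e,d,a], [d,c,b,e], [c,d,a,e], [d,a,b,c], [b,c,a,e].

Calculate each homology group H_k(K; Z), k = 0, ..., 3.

Order the vertices as a < b < c < d < e. Listing each simplex with vertices in this order, K has dimension 3 with simplices:

  0-simplices (5): a, b, c, d, e
  1-simplices (10): ab, ac, ad, ae, bc, bd, be, cd, ce, de
  2-simplices (10): abc, abd, abe, acd, ace, ade, bcd, bce, bde, cde
  3-simplices (5): abcd, abce, abde, acde, bcde

Hence C_0 ≅ Z^5, C_1 ≅ Z^10, C_2 ≅ Z^10, C_3 ≅ Z^5.

The boundary map ∂_1: C_1 → C_0 maps an edge to its endpoints' difference, ∂[p,q] = q − p.
The 5×10 boundary matrix has rank 4 and Smith normal form diag(1,1,1,1).

Boundary ∂_2: C_2 → C_1 sends each 2-simplex [p,q,r] to [q,r] − [p,r] + [p,q]. For instance
  ∂bde = de − be + bd,
  ∂abe = be − ae + ab.
As a 10×10 matrix over Z this has rank 6, with invariant factors (1,1,1,1,1,1).

Boundary ∂_3: C_3 → C_2 sends each 3-simplex σ to the alternating sum Σ_i (−1)^i (σ with its i-th vertex removed). For instance
  ∂abde = bde − ade + abe − abd,
  ∂abce = bce − ace + abe − abc.
The 10×5 boundary matrix has rank 4 and Smith normal form diag(1,1,1,1).

Reading off H_k = ker ∂_k / im ∂_{k+1}:

  H_0: rank C_0 − rank ∂_1 = 5 − 4 = 1, and the invariant factors of ∂_1 are all 1, so H_0 = Z.
  H_1: rank ker ∂_1 − rank ∂_2 = (10 − 4) − 6 = 0, and the invariant factors of ∂_2 are all 1, so H_1 = 0.
  H_2: rank ker ∂_2 − rank ∂_3 = (10 − 6) − 4 = 0, and the invariant factors of ∂_3 are all 1, so H_2 = 0.
  H_3: rank ker ∂_3 − rank ∂_4 = (5 − 4) − 0 = 1, and there is no ∂_4, so H_3 = Z.

H_0 = Z,  H_1 = 0,  H_2 = 0,  H_3 = Z.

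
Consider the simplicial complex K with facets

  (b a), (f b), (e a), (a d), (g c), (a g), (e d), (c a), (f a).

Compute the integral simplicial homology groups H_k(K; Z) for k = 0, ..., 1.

Take the total order a < b < c < d < e < f < g on the vertex set. Then K (dimension 1) consists of the simplices:

  0-simplices (7): a, b, c, d, e, f, g
  1-simplices (9): ab, ac, ad, ae, af, ag, bf, cg, de

giving chain groups C_0 ≅ Z^7, C_1 ≅ Z^9.

Boundary ∂_1: C_1 → C_0 sends each edge [p,q] (with p < q) to q − p. For instance
  ∂ac = c − a.
As a 7×9 matrix over Z this has rank 6, with invariant factors (1,1,1,1,1,1).

From H_k ≅ ker(∂_k) / im(∂_{k+1}) we obtain:

  H_0: rank C_0 − rank ∂_1 = 7 − 6 = 1, and the invariant factors of ∂_1 are all 1, so H_0 ≅ Z.
  H_1: rank ker ∂_1 − rank ∂_2 = (9 − 6) − 0 = 3, and there is no ∂_2, so H_1 ≅ Z^3.

As a check, the Euler characteristic is 7 − 9 = -2, which agrees with 1 − 3 = -2.

H_0 ≅ Z,  H_1 ≅ Z^3.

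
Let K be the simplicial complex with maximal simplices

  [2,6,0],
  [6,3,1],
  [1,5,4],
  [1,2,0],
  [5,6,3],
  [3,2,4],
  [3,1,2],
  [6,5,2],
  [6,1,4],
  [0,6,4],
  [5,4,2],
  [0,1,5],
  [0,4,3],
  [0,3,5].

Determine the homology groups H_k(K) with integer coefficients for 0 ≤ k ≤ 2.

We work with the vertex ordering 0 < 1 < 2 < 3 < 4 < 5 < 6. The simplices of K, each written with vertices in increasing order, are:

  0-simplices (7): [0], [1], [2], [3], [4], [5], [6]
  1-simplices (21): [0,1], [0,2], [0,3], [0,4], [0,5], [0,6], [1,2], [1,3], [1,4], [1,5], [1,6], [2,3], [2,4], [2,5], [2,6], [3,4], [3,5], [3,6], [4,5], [4,6], [5,6]
  2-simplices (14): [0,1,2], [0,1,5], [0,2,6], [0,3,4], [0,3,5], [0,4,6], [1,2,3], [1,3,6], [1,4,5], [1,4,6], [2,3,4], [2,4,5], [2,5,6], [3,5,6]

giving chain groups C_0 ≅ Z^7, C_1 ≅ Z^21, C_2 ≅ Z^14.

The boundary map ∂_1: C_1 → C_0 is given by ∂[p,q] = [q] − [p].
The 7×21 boundary matrix has rank 6 and Smith normal form diag(1,1,1,1,1,1).

Boundary ∂_2: C_2 → C_1 acts by ∂[p,q,r] = [q,r] − [p,r] + [p,q]. For instance
  ∂[2,5,6] = [5,6] − [2,6] + [2,5],
  ∂[0,3,5] = [3,5] − [0,5] + [0,3].
The resulting 21×14 matrix has rank 13, and its Smith normal form has invariant factors (1,1,1,1,1,1,1,1,1,1,1,1,1).

Computing H_k = (kernel of ∂_k) / (image of ∂_{k+1}):

  H_0: rank C_0 − rank ∂_1 = 7 − 6 = 1, and the invariant factors of ∂_1 are all 1, so H_0 = Z.
  H_1: rank ker ∂_1 − rank ∂_2 = (21 − 6) − 13 = 2, and the invariant factors of ∂_2 are all 1, so H_1 = Z^2.
  H_2: rank ker ∂_2 − rank ∂_3 = (14 − 13) − 0 = 1, and there is no ∂_3, so H_2 = Z.

As a check, the Euler characteristic is 7 − 21 + 14 = 0, which agrees with 1 − 2 + 1 = 0.
(K is a triangulation of the torus T^2.)

H_0 ≅ Z,  H_1 ≅ Z^2,  H_2 ≅ Z.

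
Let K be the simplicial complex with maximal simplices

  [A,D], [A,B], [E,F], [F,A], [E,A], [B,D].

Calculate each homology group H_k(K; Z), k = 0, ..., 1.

H_0 ≅ Z,  H_1 ≅ Z^2.

Fix the vertex order A < B < D < E < F and write every simplex with vertices in increasing order. Then dim K = 1 and the simplices of K are:

  0-simplices (5): A, B, D, E, F
  1-simplices (6): AB, AD, AE, AF, BD, EF

Hence C_0 ≅ Z^5, C_1 ≅ Z^6.

∂_1: C_1 → C_0 sends each edge [p,q] (with p < q) to q − p. For instance
  ∂BD = D − B.
The 5×6 boundary matrix has rank 4 and Smith normal form diag(1,1,1,1).

From H_k ≅ ker(∂_k) / im(∂_{k+1}) we obtain:

  H_0: rank C_0 − rank ∂_1 = 5 − 4 = 1, and the invariant factors of ∂_1 are all 1, so H_0 ≅ Z.
  H_1: rank ker ∂_1 − rank ∂_2 = (6 − 4) − 0 = 2, and there is no ∂_2, so H_1 ≅ Z^2.

As a check, the Euler characteristic is 5 − 6 = -1, which agrees with 1 − 2 = -1.
(K is a triangulation of a wedge of 2 circles.)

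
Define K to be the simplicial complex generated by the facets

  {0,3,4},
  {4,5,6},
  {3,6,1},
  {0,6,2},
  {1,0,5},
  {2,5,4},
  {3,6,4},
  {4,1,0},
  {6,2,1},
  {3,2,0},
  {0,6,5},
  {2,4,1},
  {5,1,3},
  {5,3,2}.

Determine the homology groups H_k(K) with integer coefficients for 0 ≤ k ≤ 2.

Order the vertices as 0 < 1 < 2 < 3 < 4 < 5 < 6. Listing each simplex with vertices in this order, K has dimension 2 with simplices:

  0-simplices (7): [0], [1], [2], [3], [4], [5], [6]
  1-simplices (21): [0,1], [0,2], [0,3], [0,4], [0,5], [0,6], [1,2], [1,3], [1,4], [1,5], [1,6], [2,3], [2,4], [2,5], [2,6], [3,4], [3,5], [3,6], [4,5], [4,6], [5,6]
  2-simplices (14): [0,1,4], [0,1,5], [0,2,3], [0,2,6], [0,3,4], [0,5,6], [1,2,4], [1,2,6], [1,3,5], [1,3,6], [2,3,5], [2,4,5], [3,4,6], [4,5,6]

Hence C_0 ≅ Z^7, C_1 ≅ Z^21, C_2 ≅ Z^14.

Boundary ∂_1: C_1 → C_0 is given by ∂[p,q] = [q] − [p]. For instance
  ∂[4,5] = [5] − [4].
The resulting 7×21 matrix has rank 6, and its Smith normal form has invariant factors (1,1,1,1,1,1).

The boundary map ∂_2: C_2 → C_1 acts by ∂[p,q,r] = [q,r] − [p,r] + [p,q]. For instance
  ∂[2,3,5] = [3,5] − [2,5] + [2,3],
  ∂[3,4,6] = [4,6] − [3,6] + [3,4].
The 21×14 boundary matrix has rank 13 and Smith normal form diag(1,1,1,1,1,1,1,1,1,1,1,1,1).

Computing H_k = (kernel of ∂_k) / (image of ∂_{k+1}):

  H_0: rank C_0 − rank ∂_1 = 7 − 6 = 1, and the invariant factors of ∂_1 are all 1, so H_0 ≅ Z.
  H_1: rank ker ∂_1 − rank ∂_2 = (21 − 6) − 13 = 2, and the invariant factors of ∂_2 are all 1, so H_1 ≅ Z^2.
  H_2: rank ker ∂_2 − rank ∂_3 = (14 − 13) − 0 = 1, and there is no ∂_3, so H_2 ≅ Z.

H_0 ≅ Z,  H_1 ≅ Z^2,  H_2 ≅ Z.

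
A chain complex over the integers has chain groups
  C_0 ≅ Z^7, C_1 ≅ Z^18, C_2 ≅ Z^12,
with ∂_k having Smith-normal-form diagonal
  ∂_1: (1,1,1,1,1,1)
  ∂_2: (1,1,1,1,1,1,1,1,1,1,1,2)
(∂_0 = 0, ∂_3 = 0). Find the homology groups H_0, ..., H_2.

H_0 = Z,  H_1 = Z/2Z,  H_2 = 0.

H_0: b_0 = 7 − 0 − 6 = 1; torsion from ∂_1 factors > 1: none. So H_0 = Z.
H_1: b_1 = 18 − 6 − 12 = 0; torsion from ∂_2 factors > 1: [2]. So H_1 = Z/2Z.
H_2: b_2 = 12 − 12 − 0 = 0; torsion from ∂_3 factors > 1: none. So H_2 = 0.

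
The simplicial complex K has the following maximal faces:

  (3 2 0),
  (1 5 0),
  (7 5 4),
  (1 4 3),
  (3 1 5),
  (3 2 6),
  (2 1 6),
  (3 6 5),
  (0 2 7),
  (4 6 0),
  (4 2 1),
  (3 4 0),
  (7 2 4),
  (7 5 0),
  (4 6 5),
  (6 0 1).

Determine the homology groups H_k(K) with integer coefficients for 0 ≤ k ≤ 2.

We work with the vertex ordering 0 < 1 < 2 < 3 < 4 < 5 < 6 < 7. The simplices of K, each written with vertices in increasing order, are:

  0-simplices (8): [0], [1], [2], [3], [4], [5], [6], [7]
  1-simplices (24): (24 of them)
  2-simplices (16): [0,1,5], [0,1,6], [0,2,3], [0,2,7], [0,3,4], [0,4,6], [0,5,7], [1,2,4], [1,2,6], [1,3,4], [1,3,5], [2,3,6], [2,4,7], [3,5,6], [4,5,6], [4,5,7]

giving chain groups C_0 ≅ Z^8, C_1 ≅ Z^24, C_2 ≅ Z^16.

The boundary map ∂_1: C_1 → C_0 is given by ∂[p,q] = [q] − [p]. For instance
  ∂[4,6] = [6] − [4].
This gives a 8×24 integer matrix of rank 7; reducing to Smith normal form yields diagonal entries (1,1,1,1,1,1,1).

Boundary ∂_2: C_2 → C_1 sends each 2-simplex [p,q,r] to [q,r] − [p,r] + [p,q]. For instance
  ∂[0,2,7] = [2,7] − [0,7] + [0,2],
  ∂[4,5,7] = [5,7] − [4,7] + [4,5].
This gives a 24×16 integer matrix of rank 15; reducing to Smith normal form yields diagonal entries (1,1,1,1,1,1,1,1,1,1,1,1,1,1,1).

Reading off H_k = ker ∂_k / im ∂_{k+1}:

  H_0: rank C_0 − rank ∂_1 = 8 − 7 = 1, and the invariant factors of ∂_1 are all 1, so H_0 ≅ Z.
  H_1: rank ker ∂_1 − rank ∂_2 = (24 − 7) − 15 = 2, and the invariant factors of ∂_2 are all 1, so H_1 ≅ Z^2.
  H_2: rank ker ∂_2 − rank ∂_3 = (16 − 15) − 0 = 1, and there is no ∂_3, so H_2 ≅ Z.

(K is a triangulation of the torus T^2.)

H_0 ≅ Z,  H_1 ≅ Z^2,  H_2 ≅ Z.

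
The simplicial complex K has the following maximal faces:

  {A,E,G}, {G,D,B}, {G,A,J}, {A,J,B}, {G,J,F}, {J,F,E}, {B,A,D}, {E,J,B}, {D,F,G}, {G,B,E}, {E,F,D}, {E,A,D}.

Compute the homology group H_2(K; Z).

We work with the vertex ordering A < B < D < E < F < G < J. The simplices of K, each written with vertices in increasing order, are:

  0-simplices (7): A, B, D, E, F, G, J
  1-simplices (18): AB, AD, AE, AG, AJ, BD, BE, BG, BJ, DE, DF, DG, EF, EG, EJ, FG, FJ, GJ
  2-simplices (12): ABD, ABJ, ADE, AEG, AGJ, BDG, BEG, BEJ, DEF, DFG, EFJ, FGJ

so the chain groups are C_0 ≅ Z^7, C_1 ≅ Z^18, C_2 ≅ Z^12.

Boundary ∂_1: C_1 → C_0 is given by ∂[p,q] = [q] − [p].
The 7×18 boundary matrix has rank 6 and Smith normal form diag(1,1,1,1,1,1).

∂_2: C_2 → C_1 maps a triangle to the signed sum of its edges. For instance
  ∂ABD = BD − AD + AB,
  ∂BEG = EG − BG + BE.
As a 18×12 matrix over Z this has rank 12, with invariant factors (1,1,1,1,1,1,1,1,1,1,1,2).

Now H_k = ker ∂_k / im ∂_{k+1}, so:

  H_2: rank ker ∂_2 − rank ∂_3 = (12 − 12) − 0 = 0, and there is no ∂_3, so H_2 = 0.

H_2 ≅ 0.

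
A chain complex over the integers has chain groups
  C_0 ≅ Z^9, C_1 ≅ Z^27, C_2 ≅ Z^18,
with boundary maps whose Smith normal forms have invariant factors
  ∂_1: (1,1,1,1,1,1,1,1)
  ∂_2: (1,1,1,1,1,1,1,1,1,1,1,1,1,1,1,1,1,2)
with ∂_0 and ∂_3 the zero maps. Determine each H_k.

H_0: b_0 = 9 − 0 − 8 = 1; torsion from ∂_1 factors > 1: none. So H_0 = Z.
H_1: b_1 = 27 − 8 − 18 = 1; torsion from ∂_2 factors > 1: [2]. So H_1 = Z ⊕ Z/2.
H_2: b_2 = 18 − 18 − 0 = 0; torsion from ∂_3 factors > 1: none. So H_2 = 0.

H_0 = Z,  H_1 = Z ⊕ Z/2,  H_2 = 0.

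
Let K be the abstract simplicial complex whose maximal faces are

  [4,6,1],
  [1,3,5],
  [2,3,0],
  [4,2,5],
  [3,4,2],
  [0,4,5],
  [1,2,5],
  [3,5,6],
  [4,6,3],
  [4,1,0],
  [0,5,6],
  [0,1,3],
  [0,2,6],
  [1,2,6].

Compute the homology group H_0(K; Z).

K has 7 vertices, 21 edges, 14 triangles.
rank ∂_0 = 0, rank ∂_1 = 6 ⇒ b_0 = 7 − 0 − 6 = 1; all invariant factors of ∂_1 are 1 so no torsion. So H_0 ≅ Z.

H_0 = Z.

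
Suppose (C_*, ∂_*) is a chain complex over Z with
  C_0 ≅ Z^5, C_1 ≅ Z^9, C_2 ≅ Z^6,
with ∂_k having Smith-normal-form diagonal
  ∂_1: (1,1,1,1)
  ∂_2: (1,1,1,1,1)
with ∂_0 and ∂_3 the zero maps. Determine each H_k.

H_0: b_0 = 5 − 0 − 4 = 1; torsion from ∂_1 factors > 1: none. So H_0 ≅ Z.
H_1: b_1 = 9 − 4 − 5 = 0; torsion from ∂_2 factors > 1: none. So H_1 ≅ 0.
H_2: b_2 = 6 − 5 − 0 = 1; torsion from ∂_3 factors > 1: none. So H_2 ≅ Z.

H_0 ≅ Z,  H_1 = 0,  H_2 ≅ Z.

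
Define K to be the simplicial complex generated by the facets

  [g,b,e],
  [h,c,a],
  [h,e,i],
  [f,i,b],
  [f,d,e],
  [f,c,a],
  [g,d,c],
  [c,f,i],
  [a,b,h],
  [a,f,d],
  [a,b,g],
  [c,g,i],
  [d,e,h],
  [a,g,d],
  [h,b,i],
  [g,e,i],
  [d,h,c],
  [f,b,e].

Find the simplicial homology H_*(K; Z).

H_0 ≅ Z,  H_1 ≅ Z ⊕ Z/2Z,  H_2 = 0.

K has 9 vertices, 27 edges, 18 triangles.
rank ∂_0 = 0, rank ∂_1 = 8 ⇒ b_0 = 9 − 0 − 8 = 1; all invariant factors of ∂_1 are 1 so no torsion. So H_0 = Z.
rank ∂_1 = 8, rank ∂_2 = 18 ⇒ b_1 = 27 − 8 − 18 = 1; ∂_2 has invariant factor(s) [2] giving torsion. So H_1 = Z ⊕ Z/2Z.
rank ∂_2 = 18, rank ∂_3 = 0 ⇒ b_2 = 18 − 18 − 0 = 0. So H_2 = 0.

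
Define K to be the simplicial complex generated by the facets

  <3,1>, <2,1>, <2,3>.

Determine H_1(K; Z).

H_1 ≅ Z.

We work with the vertex ordering 1 < 2 < 3. The simplices of K, each written with vertices in increasing order, are:

  0-simplices (3): [1], [2], [3]
  1-simplices (3): [1,2], [1,3], [2,3]

giving chain groups C_0 ≅ Z^3, C_1 ≅ Z^3.

∂_1: C_1 → C_0 sends each edge [p,q] (with p < q) to q − p.
The 3×3 boundary matrix has rank 2 and Smith normal form diag(1,1).

Reading off H_k = ker ∂_k / im ∂_{k+1}:

  H_1: rank ker ∂_1 − rank ∂_2 = (3 − 2) − 0 = 1, and there is no ∂_2, so H_1 ≅ Z.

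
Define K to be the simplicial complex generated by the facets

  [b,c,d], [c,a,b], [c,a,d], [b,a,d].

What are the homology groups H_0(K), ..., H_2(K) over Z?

H_0 ≅ Z,  H_1 = 0,  H_2 ≅ Z.

Fix the vertex order a < b < c < d and write every simplex with vertices in increasing order. Then dim K = 2 and the simplices of K are:

  0-simplices (4): a, b, c, d
  1-simplices (6): ab, ac, ad, bc, bd, cd
  2-simplices (4): abc, abd, acd, bcd

giving chain groups C_0 ≅ Z^4, C_1 ≅ Z^6, C_2 ≅ Z^4.

The boundary map ∂_1: C_1 → C_0 maps an edge to its endpoints' difference, ∂[p,q] = q − p.
The resulting 4×6 matrix has rank 3, and its Smith normal form has invariant factors (1,1,1).

Boundary ∂_2: C_2 → C_1 sends each 2-simplex [p,q,r] to [q,r] − [p,r] + [p,q]. For instance
  ∂abc = bc − ac + ab,
  ∂bcd = cd − bd + bc.
This gives a 6×4 integer matrix of rank 3; reducing to Smith normal form yields diagonal entries (1,1,1).

Computing H_k = (kernel of ∂_k) / (image of ∂_{k+1}):

  H_0: rank C_0 − rank ∂_1 = 4 − 3 = 1, and the invariant factors of ∂_1 are all 1, so H_0 ≅ Z.
  H_1: rank ker ∂_1 − rank ∂_2 = (6 − 3) − 3 = 0, and the invariant factors of ∂_2 are all 1, so H_1 ≅ 0.
  H_2: rank ker ∂_2 − rank ∂_3 = (4 − 3) − 0 = 1, and there is no ∂_3, so H_2 ≅ Z.

(K is a triangulation of the 2-sphere S^2.)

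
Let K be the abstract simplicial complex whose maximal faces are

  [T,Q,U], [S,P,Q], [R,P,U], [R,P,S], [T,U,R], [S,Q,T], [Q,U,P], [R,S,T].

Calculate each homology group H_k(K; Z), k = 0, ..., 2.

H_0 ≅ Z,  H_1 = 0,  H_2 ≅ Z.

Fix the vertex order P < Q < R < S < T < U and write every simplex with vertices in increasing order. Then dim K = 2 and the simplices of K are:

  0-simplices (6): P, Q, R, S, T, U
  1-simplices (12): PQ, PR, PS, PU, QS, QT, QU, RS, RT, RU, ST, TU
  2-simplices (8): PQS, PQU, PRS, PRU, QST, QTU, RST, RTU

giving chain groups C_0 ≅ Z^6, C_1 ≅ Z^12, C_2 ≅ Z^8.

The boundary map ∂_1: C_1 → C_0 maps an edge to its endpoints' difference, ∂[p,q] = q − p. For instance
  ∂PQ = Q − P.
The resulting 6×12 matrix has rank 5, and its Smith normal form has invariant factors (1,1,1,1,1).

Boundary ∂_2: C_2 → C_1 sends each 2-simplex [p,q,r] to [q,r] − [p,r] + [p,q]. For instance
  ∂RTU = TU − RU + RT,
  ∂QST = ST − QT + QS.
As a 12×8 matrix over Z this has rank 7, with invariant factors (1,1,1,1,1,1,1).

From H_k ≅ ker(∂_k) / im(∂_{k+1}) we obtain:

  H_0: rank C_0 − rank ∂_1 = 6 − 5 = 1, and the invariant factors of ∂_1 are all 1, so H_0 ≅ Z.
  H_1: rank ker ∂_1 − rank ∂_2 = (12 − 5) − 7 = 0, and the invariant factors of ∂_2 are all 1, so H_1 ≅ 0.
  H_2: rank ker ∂_2 − rank ∂_3 = (8 − 7) − 0 = 1, and there is no ∂_3, so H_2 ≅ Z.

As a check, the Euler characteristic is 6 − 12 + 8 = 2, which agrees with 1 − 0 + 1 = 2.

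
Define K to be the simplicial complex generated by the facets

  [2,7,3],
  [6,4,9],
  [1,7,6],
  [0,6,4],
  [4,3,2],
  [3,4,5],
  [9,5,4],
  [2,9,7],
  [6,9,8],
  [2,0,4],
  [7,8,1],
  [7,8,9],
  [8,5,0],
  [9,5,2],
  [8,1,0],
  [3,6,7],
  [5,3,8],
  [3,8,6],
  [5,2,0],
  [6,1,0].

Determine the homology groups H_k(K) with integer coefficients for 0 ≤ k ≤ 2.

Order the vertices as 0 < 1 < 2 < 3 < 4 < 5 < 6 < 7 < 8 < 9. Listing each simplex with vertices in this order, K has dimension 2 with simplices:

  0-simplices (10): [0], [1], [2], [3], [4], [5], [6], [7], [8], [9]
  1-simplices (30): (30 of them)
  2-simplices (20): (20 of them)

so the chain groups are C_0 ≅ Z^10, C_1 ≅ Z^30, C_2 ≅ Z^20.

∂_1: C_1 → C_0 maps an edge to its endpoints' difference, ∂[p,q] = q − p.
This gives a 10×30 integer matrix of rank 9; reducing to Smith normal form yields diagonal entries (1,1,1,1,1,1,1,1,1).

Boundary ∂_2: C_2 → C_1 maps a triangle to the signed sum of its edges. For instance
  ∂[1,7,8] = [7,8] − [1,8] + [1,7],
  ∂[0,1,6] = [1,6] − [0,6] + [0,1].
This gives a 30×20 integer matrix of rank 20; reducing to Smith normal form yields diagonal entries (1,1,1,1,1,1,1,1,1,1,1,1,1,1,1,1,1,1,1,2).

Reading off H_k = ker ∂_k / im ∂_{k+1}:

  H_0: rank C_0 − rank ∂_1 = 10 − 9 = 1, and the invariant factors of ∂_1 are all 1, so H_0 ≅ Z.
  H_1: rank ker ∂_1 − rank ∂_2 = (30 − 9) − 20 = 1, and ∂_2 has invariant factor 2 > 1, so H_1 ≅ Z ⊕ Z/2.
  H_2: rank ker ∂_2 − rank ∂_3 = (20 − 20) − 0 = 0, and there is no ∂_3, so H_2 ≅ 0.

(K is a triangulation of the Klein bottle.)

H_0 ≅ Z,  H_1 ≅ Z ⊕ Z/2,  H_2 = 0.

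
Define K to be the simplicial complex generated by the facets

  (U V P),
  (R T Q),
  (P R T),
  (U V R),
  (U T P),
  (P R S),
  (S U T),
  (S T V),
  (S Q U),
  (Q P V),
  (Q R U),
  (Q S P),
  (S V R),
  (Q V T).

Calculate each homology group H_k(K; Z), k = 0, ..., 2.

Fix the vertex order P < Q < R < S < T < U < V and write every simplex with vertices in increasing order. Then dim K = 2 and the simplices of K are:

  0-simplices (7): P, Q, R, S, T, U, V
  1-simplices (21): PQ, PR, PS, PT, PU, PV, QR, QS, QT, QU, QV, RS, RT, RU, RV, ST, SU, SV, TU, TV, UV
  2-simplices (14): PQS, PQV, PRS, PRT, PTU, PUV, QRT, QRU, QSU, QTV, RSV, RUV, STU, STV

Hence C_0 ≅ Z^7, C_1 ≅ Z^21, C_2 ≅ Z^14.

The boundary map ∂_1: C_1 → C_0 is given by ∂[p,q] = [q] − [p].
This gives a 7×21 integer matrix of rank 6; reducing to Smith normal form yields diagonal entries (1,1,1,1,1,1).

∂_2: C_2 → C_1 maps a triangle to the signed sum of its edges. For instance
  ∂STV = TV − SV + ST,
  ∂PRS = RS − PS + PR.
The resulting 21×14 matrix has rank 13, and its Smith normal form has invariant factors (1,1,1,1,1,1,1,1,1,1,1,1,1).

Reading off H_k = ker ∂_k / im ∂_{k+1}:

  H_0: rank C_0 − rank ∂_1 = 7 − 6 = 1, and the invariant factors of ∂_1 are all 1, so H_0 = Z.
  H_1: rank ker ∂_1 − rank ∂_2 = (21 − 6) − 13 = 2, and the invariant factors of ∂_2 are all 1, so H_1 = Z^2.
  H_2: rank ker ∂_2 − rank ∂_3 = (14 − 13) − 0 = 1, and there is no ∂_3, so H_2 = Z.

H_0 = Z,  H_1 = Z^2,  H_2 = Z.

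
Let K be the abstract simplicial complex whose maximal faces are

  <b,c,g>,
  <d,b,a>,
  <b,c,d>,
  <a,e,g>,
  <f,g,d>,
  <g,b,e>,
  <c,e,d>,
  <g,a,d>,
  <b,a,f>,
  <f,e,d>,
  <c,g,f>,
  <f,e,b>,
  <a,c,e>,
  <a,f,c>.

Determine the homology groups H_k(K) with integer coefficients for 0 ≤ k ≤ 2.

We work with the vertex ordering a < b < c < d < e < f < g. The simplices of K, each written with vertices in increasing order, are:

  0-simplices (7): a, b, c, d, e, f, g
  1-simplices (21): ab, ac, ad, ae, af, ag, bc, bd, be, bf, bg, cd, ce, cf, cg, de, df, dg, ef, eg, fg
  2-simplices (14): abd, abf, ace, acf, adg, aeg, bcd, bcg, bef, beg, cde, cfg, def, dfg

Hence C_0 ≅ Z^7, C_1 ≅ Z^21, C_2 ≅ Z^14.

∂_1: C_1 → C_0 sends each edge [p,q] (with p < q) to q − p.
This gives a 7×21 integer matrix of rank 6; reducing to Smith normal form yields diagonal entries (1,1,1,1,1,1).

Boundary ∂_2: C_2 → C_1 maps a triangle to the signed sum of its edges. For instance
  ∂dfg = fg − dg + df,
  ∂acf = cf − af + ac.
The resulting 21×14 matrix has rank 13, and its Smith normal form has invariant factors (1,1,1,1,1,1,1,1,1,1,1,1,1).

Computing H_k = (kernel of ∂_k) / (image of ∂_{k+1}):

  H_0: rank C_0 − rank ∂_1 = 7 − 6 = 1, and the invariant factors of ∂_1 are all 1, so H_0 = Z.
  H_1: rank ker ∂_1 − rank ∂_2 = (21 − 6) − 13 = 2, and the invariant factors of ∂_2 are all 1, so H_1 = Z^2.
  H_2: rank ker ∂_2 − rank ∂_3 = (14 − 13) − 0 = 1, and there is no ∂_3, so H_2 = Z.

H_0 = Z,  H_1 = Z^2,  H_2 = Z.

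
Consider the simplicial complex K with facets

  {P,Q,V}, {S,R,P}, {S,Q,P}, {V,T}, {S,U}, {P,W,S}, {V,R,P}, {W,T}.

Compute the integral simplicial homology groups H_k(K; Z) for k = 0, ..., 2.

We work with the vertex ordering P < Q < R < S < T < U < V < W. The simplices of K, each written with vertices in increasing order, are:

  0-simplices (8): P, Q, R, S, T, U, V, W
  1-simplices (13): PQ, PR, PS, PV, PW, QS, QV, RS, RV, SU, SW, TV, TW
  2-simplices (5): PQS, PQV, PRS, PRV, PSW

so the chain groups are C_0 ≅ Z^8, C_1 ≅ Z^13, C_2 ≅ Z^5.

∂_1: C_1 → C_0 is given by ∂[p,q] = [q] − [p]. For instance
  ∂TW = W − T.
This gives a 8×13 integer matrix of rank 7; reducing to Smith normal form yields diagonal entries (1,1,1,1,1,1,1).

∂_2: C_2 → C_1 sends each 2-simplex [p,q,r] to [q,r] − [p,r] + [p,q]. For instance
  ∂PQV = QV − PV + PQ,
  ∂PRV = RV − PV + PR.
As a 13×5 matrix over Z this has rank 5, with invariant factors (1,1,1,1,1).

Computing H_k = (kernel of ∂_k) / (image of ∂_{k+1}):

  H_0: rank C_0 − rank ∂_1 = 8 − 7 = 1, and the invariant factors of ∂_1 are all 1, so H_0 = Z.
  H_1: rank ker ∂_1 − rank ∂_2 = (13 − 7) − 5 = 1, and the invariant factors of ∂_2 are all 1, so H_1 = Z.
  H_2: rank ker ∂_2 − rank ∂_3 = (5 − 5) − 0 = 0, and there is no ∂_3, so H_2 = 0.

As a check, the Euler characteristic is 8 − 13 + 5 = 0, which agrees with 1 − 1 + 0 = 0.

H_0 = Z,  H_1 = Z,  H_2 = 0.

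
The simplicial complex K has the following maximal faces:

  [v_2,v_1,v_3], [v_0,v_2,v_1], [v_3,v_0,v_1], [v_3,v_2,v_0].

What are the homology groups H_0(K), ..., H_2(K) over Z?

H_0 ≅ Z,  H_1 = 0,  H_2 ≅ Z.

Fix the vertex order v_0 < v_1 < v_2 < v_3 and write every simplex with vertices in increasing order. Then dim K = 2 and the simplices of K are:

  0-simplices (4): [v_0], [v_1], [v_2], [v_3]
  1-simplices (6): [v_0,v_1], [v_0,v_2], [v_0,v_3], [v_1,v_2], [v_1,v_3], [v_2,v_3]
  2-simplices (4): [v_0,v_1,v_2], [v_0,v_1,v_3], [v_0,v_2,v_3], [v_1,v_2,v_3]

giving chain groups C_0 ≅ Z^4, C_1 ≅ Z^6, C_2 ≅ Z^4.

The boundary map ∂_1: C_1 → C_0 sends each edge [p,q] (with p < q) to q − p. For instance
  ∂[v_1,v_3] = [v_3] − [v_1].
The 4×6 boundary matrix has rank 3 and Smith normal form diag(1,1,1).

The boundary map ∂_2: C_2 → C_1 sends each 2-simplex [p,q,r] to [q,r] − [p,r] + [p,q]. For instance
  ∂[v_0,v_2,v_3] = [v_2,v_3] − [v_0,v_3] + [v_0,v_2],
  ∂[v_0,v_1,v_3] = [v_1,v_3] − [v_0,v_3] + [v_0,v_1].
The 6×4 boundary matrix has rank 3 and Smith normal form diag(1,1,1).

Now H_k = ker ∂_k / im ∂_{k+1}, so:

  H_0: rank C_0 − rank ∂_1 = 4 − 3 = 1, and the invariant factors of ∂_1 are all 1, so H_0 ≅ Z.
  H_1: rank ker ∂_1 − rank ∂_2 = (6 − 3) − 3 = 0, and the invariant factors of ∂_2 are all 1, so H_1 ≅ 0.
  H_2: rank ker ∂_2 − rank ∂_3 = (4 − 3) − 0 = 1, and there is no ∂_3, so H_2 ≅ Z.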